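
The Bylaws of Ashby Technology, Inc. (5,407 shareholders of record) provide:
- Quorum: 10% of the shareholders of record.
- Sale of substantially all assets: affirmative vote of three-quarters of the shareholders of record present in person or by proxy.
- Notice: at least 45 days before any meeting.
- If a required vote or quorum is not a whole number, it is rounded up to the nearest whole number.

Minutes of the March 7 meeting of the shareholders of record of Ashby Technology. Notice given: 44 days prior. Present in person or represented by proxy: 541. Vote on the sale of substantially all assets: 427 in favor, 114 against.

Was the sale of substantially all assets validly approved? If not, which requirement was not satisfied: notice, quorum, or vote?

Invalid — notice requirement not satisfied.

Notice: 44 days given; 45 required. Not satisfied.
Quorum: 10% of 5,407 = 540.70, rounded up to 541; 541 present. Satisfied.
Vote: requires three-fourths of those present (541); 3/4 of 541 = 405.75, rounded up to 406, so 406 needed; 427 in favor. Satisfied.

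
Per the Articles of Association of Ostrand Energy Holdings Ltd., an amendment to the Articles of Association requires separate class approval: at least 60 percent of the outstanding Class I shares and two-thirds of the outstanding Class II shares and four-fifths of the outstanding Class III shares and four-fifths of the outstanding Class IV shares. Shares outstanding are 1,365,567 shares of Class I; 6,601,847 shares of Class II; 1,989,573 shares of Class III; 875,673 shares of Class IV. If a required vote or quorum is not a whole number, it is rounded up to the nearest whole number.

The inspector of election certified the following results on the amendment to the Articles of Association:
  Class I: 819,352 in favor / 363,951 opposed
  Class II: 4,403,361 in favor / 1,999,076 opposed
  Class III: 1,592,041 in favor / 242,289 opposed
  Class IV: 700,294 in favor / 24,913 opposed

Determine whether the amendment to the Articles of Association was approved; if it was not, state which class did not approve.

Not approved — the Class IV shares did not give the required vote.

Class I: 3/5 of 1365567 = 819340.20, rounded up to 819341; 819,341 required, 819,352 in favor — approved.
Class II: 2/3 of 6601847 = 4401231.33, rounded up to 4401232; 4,401,232 required, 4,403,361 in favor — approved.
Class III: 4/5 of 1989573 = 1591658.40, rounded up to 1591659; 1,591,659 required, 1,592,041 in favor — approved.
Class IV: 4/5 of 875673 = 700538.40, rounded up to 700539; 700,539 required, 700,294 in favor — not approved.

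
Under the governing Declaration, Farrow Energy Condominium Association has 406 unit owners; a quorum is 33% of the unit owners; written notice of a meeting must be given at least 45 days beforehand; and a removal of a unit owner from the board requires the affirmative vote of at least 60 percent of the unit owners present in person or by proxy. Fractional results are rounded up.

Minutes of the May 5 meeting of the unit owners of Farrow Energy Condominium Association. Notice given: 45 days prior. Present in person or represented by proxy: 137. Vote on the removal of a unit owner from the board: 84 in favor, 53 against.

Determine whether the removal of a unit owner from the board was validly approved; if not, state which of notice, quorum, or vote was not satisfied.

Valid — all requirements satisfied.

Notice: 45 days given; 45 required. Satisfied.
Quorum: 33% of 406 = 133.98, rounded up to 134; 137 present. Satisfied.
Vote: requires three-fifths of those present (137); 3/5 of 137 = 82.20, rounded up to 83, so 83 needed; 84 in favor. Satisfied.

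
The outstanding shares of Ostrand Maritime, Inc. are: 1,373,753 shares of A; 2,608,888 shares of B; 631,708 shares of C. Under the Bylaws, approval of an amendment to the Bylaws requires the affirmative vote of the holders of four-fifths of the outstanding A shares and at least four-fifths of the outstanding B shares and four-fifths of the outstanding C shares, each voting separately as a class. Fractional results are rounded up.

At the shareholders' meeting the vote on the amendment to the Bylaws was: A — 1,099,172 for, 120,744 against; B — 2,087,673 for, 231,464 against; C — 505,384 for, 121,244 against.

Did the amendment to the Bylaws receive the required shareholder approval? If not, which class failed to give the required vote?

Approved — every class gave the required vote.

A: 4/5 of 1373753 = 1099002.40, rounded up to 1099003; 1,099,003 required, 1,099,172 in favor — approved.
B: 4/5 of 2608888 = 2087110.40, rounded up to 2087111; 2,087,111 required, 2,087,673 in favor — approved.
C: 4/5 of 631708 = 505366.40, rounded up to 505367; 505,367 required, 505,384 in favor — approved.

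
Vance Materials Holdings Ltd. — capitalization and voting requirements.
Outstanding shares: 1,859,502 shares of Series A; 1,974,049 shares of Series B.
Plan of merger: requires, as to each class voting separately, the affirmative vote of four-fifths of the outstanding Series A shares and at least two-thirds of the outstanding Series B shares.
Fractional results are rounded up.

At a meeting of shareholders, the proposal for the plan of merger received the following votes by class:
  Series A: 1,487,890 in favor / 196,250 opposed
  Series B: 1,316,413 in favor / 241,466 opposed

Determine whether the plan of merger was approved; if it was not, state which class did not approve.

Approved — every class gave the required vote.

Series A: 4/5 of 1859502 = 1487601.60, rounded up to 1487602; 1,487,602 required, 1,487,890 in favor — approved.
Series B: 2/3 of 1974049 = 1316032.67, rounded up to 1316033; 1,316,033 required, 1,316,413 in favor — approved.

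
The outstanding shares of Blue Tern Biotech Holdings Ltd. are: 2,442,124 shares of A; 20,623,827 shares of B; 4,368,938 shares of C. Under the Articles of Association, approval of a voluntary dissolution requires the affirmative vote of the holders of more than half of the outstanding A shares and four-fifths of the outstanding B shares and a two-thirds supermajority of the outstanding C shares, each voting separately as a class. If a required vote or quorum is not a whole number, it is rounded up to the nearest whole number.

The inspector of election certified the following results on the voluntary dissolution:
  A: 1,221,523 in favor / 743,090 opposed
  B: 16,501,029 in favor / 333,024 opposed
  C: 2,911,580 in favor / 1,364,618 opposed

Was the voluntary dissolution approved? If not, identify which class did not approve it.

A: a majority of 2442124 is 1221063; 1,221,063 required, 1,221,523 in favor — approved.
B: 4/5 of 20623827 = 16499061.60, rounded up to 16499062; 16,499,062 required, 16,501,029 in favor — approved.
C: 2/3 of 4368938 = 2912625.33, rounded up to 2912626; 2,912,626 required, 2,911,580 in favor — not approved.

Not approved — the C shares did not give the required vote.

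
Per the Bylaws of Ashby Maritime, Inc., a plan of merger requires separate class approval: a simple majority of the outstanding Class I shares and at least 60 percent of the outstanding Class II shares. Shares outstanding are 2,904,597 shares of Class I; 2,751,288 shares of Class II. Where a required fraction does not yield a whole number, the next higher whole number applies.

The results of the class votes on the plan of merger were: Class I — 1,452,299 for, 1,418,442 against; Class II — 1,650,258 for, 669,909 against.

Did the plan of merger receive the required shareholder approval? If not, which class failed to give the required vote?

Not approved — the Class II shares did not give the required vote.

Class I: a majority of 2904597 is 1452299; 1,452,299 required, 1,452,299 in favor — approved.
Class II: 3/5 of 2751288 = 1650772.80, rounded up to 1650773; 1,650,773 required, 1,650,258 in favor — not approved.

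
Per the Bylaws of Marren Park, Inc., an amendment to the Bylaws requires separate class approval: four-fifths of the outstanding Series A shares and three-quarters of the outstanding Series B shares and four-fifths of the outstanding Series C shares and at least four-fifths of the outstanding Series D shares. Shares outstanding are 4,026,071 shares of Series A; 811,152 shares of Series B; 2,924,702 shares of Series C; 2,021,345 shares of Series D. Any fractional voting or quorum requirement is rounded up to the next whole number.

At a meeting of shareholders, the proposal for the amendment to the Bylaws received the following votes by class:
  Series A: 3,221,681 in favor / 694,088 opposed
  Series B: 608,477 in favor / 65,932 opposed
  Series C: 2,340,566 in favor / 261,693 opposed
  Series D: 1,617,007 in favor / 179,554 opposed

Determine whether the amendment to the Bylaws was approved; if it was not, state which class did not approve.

Not approved — the Series D shares did not give the required vote.

Series A: 4/5 of 4026071 = 3220856.80, rounded up to 3220857; 3,220,857 required, 3,221,681 in favor — approved.
Series B: 3/4 of 811152 = 608364; 608,364 required, 608,477 in favor — approved.
Series C: 4/5 of 2924702 = 2339761.60, rounded up to 2339762; 2,339,762 required, 2,340,566 in favor — approved.
Series D: 4/5 of 2021345 = 1617076; 1,617,076 required, 1,617,007 in favor — not approved.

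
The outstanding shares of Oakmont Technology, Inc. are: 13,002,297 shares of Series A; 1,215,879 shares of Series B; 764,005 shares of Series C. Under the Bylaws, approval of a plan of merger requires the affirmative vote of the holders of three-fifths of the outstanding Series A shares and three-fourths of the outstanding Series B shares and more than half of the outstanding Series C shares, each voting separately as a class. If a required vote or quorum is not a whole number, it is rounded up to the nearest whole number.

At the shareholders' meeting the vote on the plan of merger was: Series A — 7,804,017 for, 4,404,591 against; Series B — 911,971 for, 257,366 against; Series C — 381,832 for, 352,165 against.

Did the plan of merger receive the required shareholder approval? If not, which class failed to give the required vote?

Not approved — the Series C shares did not give the required vote.

Series A: 3/5 of 13002297 = 7801378.20, rounded up to 7801379; 7,801,379 required, 7,804,017 in favor — approved.
Series B: 3/4 of 1215879 = 911909.25, rounded up to 911910; 911,910 required, 911,971 in favor — approved.
Series C: a majority of 764005 is 382003; 382,003 required, 381,832 in favor — not approved.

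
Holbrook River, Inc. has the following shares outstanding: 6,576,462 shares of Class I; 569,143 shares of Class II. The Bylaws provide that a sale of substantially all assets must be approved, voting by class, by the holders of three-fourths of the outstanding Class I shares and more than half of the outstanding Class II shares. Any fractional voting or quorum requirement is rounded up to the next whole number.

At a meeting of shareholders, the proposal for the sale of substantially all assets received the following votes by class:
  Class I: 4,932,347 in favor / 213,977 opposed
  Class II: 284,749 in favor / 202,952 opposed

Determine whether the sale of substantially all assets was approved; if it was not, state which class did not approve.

Class I: 3/4 of 6576462 = 4932346.50, rounded up to 4932347; 4,932,347 required, 4,932,347 in favor — approved.
Class II: a majority of 569143 is 284572; 284,572 required, 284,749 in favor — approved.

Approved — every class gave the required vote.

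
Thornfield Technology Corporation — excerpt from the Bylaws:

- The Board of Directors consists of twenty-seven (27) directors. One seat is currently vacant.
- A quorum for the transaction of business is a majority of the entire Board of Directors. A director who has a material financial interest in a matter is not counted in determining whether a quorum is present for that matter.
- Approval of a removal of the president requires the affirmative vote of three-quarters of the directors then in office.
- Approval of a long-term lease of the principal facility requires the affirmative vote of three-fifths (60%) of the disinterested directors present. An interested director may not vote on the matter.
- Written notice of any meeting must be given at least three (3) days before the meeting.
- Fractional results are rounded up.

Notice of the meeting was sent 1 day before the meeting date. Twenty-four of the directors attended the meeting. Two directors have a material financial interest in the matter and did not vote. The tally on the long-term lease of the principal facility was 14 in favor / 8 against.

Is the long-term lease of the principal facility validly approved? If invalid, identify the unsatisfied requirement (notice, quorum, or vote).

Invalid — notice requirement not satisfied.

Notice: 1 day given; 3 required (1 < 3). Not satisfied.
Quorum: 24 present, but the 2 interested directors do not count, leaving 22. Quorum is 14. Satisfied.
Vote: the long-term lease of the principal facility requires three-fifths of the disinterested directors present (24 − 2 = 22). 3/5 of 22 = 13.20, rounded up to 14, so 14 affirmative votes are needed; 14 voted in favor. Satisfied.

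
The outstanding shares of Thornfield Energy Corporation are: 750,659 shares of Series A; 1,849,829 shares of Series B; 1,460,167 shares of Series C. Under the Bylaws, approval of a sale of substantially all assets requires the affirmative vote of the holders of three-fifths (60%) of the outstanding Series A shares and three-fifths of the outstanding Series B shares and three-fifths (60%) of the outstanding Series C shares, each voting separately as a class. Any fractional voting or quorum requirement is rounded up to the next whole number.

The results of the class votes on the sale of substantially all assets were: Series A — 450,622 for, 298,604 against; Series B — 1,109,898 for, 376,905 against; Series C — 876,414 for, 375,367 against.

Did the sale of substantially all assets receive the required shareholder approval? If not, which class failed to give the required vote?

Approved — every class gave the required vote.

Series A: 3/5 of 750659 = 450395.40, rounded up to 450396; 450,396 required, 450,622 in favor — approved.
Series B: 3/5 of 1849829 = 1109897.40, rounded up to 1109898; 1,109,898 required, 1,109,898 in favor — approved.
Series C: 3/5 of 1460167 = 876100.20, rounded up to 876101; 876,101 required, 876,414 in favor — approved.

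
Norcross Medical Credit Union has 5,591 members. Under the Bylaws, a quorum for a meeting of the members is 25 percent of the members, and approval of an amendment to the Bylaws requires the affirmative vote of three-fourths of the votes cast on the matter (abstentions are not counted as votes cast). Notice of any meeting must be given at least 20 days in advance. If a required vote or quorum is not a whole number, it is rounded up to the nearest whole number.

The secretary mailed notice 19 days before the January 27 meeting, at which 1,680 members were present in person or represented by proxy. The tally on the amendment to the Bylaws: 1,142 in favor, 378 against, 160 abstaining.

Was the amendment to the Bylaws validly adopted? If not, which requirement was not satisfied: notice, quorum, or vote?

Invalid — notice requirement not satisfied.

Notice: 19 days given; 20 required. Not satisfied.
Quorum: 25% of 5,591 = 1,397.75, rounded up to 1,398; 1,680 present. Satisfied.
Vote: requires three-fourths of the votes cast (1,680 − 160 abstaining = 1,520); 3/4 of 1520 = 1140, so 1,140 needed; 1,142 in favor. Satisfied.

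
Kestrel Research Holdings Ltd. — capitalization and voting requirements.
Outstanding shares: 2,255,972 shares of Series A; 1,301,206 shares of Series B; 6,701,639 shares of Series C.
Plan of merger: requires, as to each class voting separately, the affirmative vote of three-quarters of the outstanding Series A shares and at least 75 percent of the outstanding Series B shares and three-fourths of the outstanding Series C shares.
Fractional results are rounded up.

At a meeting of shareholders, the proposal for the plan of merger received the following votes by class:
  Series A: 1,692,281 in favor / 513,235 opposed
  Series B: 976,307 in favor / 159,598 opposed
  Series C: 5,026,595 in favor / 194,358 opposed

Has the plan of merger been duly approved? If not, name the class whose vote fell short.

Series A: 3/4 of 2255972 = 1691979; 1,691,979 required, 1,692,281 in favor — approved.
Series B: 3/4 of 1301206 = 975904.50, rounded up to 975905; 975,905 required, 976,307 in favor — approved.
Series C: 3/4 of 6701639 = 5026229.25, rounded up to 5026230; 5,026,230 required, 5,026,595 in favor — approved.

Approved — every class gave the required vote.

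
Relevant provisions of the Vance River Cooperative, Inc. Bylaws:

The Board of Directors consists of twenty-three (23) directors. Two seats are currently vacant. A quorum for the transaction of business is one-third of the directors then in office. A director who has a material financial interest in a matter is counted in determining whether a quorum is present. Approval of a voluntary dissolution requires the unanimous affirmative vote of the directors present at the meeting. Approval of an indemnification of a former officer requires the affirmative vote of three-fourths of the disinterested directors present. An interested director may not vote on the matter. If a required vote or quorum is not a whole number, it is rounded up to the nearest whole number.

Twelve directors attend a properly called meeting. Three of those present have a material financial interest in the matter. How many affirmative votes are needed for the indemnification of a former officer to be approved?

7

The indemnification of a former officer requires three-fourths of the disinterested directors present (12 − 3 = 9).
3/4 of 9 = 6.75, rounded up to 7.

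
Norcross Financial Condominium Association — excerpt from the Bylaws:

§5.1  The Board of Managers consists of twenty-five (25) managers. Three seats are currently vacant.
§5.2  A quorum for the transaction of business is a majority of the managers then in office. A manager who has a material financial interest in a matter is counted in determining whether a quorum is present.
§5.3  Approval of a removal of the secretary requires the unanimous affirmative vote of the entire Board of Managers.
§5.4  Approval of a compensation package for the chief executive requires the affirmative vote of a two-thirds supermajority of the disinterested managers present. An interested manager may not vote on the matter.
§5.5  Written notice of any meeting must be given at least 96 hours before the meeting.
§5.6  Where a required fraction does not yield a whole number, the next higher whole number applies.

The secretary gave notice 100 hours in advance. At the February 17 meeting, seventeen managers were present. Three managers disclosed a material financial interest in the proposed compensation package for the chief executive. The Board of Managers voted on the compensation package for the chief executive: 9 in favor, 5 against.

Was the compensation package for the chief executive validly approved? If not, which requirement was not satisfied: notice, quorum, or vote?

Invalid — vote requirement not satisfied.

Notice: 100 hours given; 96 required (100 ≥ 96). Satisfied.
Quorum: 17 present (interested managers count toward quorum); quorum is 12. Satisfied.
Vote: the compensation package for the chief executive requires two-thirds of the disinterested managers present (17 − 3 = 14). 2/3 of 14 = 9.33, rounded up to 10, so 10 affirmative votes are needed; 9 voted in favor. Not satisfied.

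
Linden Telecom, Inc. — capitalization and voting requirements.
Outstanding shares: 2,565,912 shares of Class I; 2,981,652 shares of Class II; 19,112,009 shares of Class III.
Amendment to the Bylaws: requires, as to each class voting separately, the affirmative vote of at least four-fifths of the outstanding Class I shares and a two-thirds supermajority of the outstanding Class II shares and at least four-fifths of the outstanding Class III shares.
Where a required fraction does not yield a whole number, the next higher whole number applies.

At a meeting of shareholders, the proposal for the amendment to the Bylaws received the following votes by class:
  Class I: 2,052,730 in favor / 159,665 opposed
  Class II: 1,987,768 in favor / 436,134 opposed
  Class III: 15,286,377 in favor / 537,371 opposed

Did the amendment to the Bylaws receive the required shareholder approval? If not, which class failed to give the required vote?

Class I: 4/5 of 2565912 = 2052729.60, rounded up to 2052730; 2,052,730 required, 2,052,730 in favor — approved.
Class II: 2/3 of 2981652 = 1987768; 1,987,768 required, 1,987,768 in favor — approved.
Class III: 4/5 of 19112009 = 15289607.20, rounded up to 15289608; 15,289,608 required, 15,286,377 in favor — not approved.

Not approved — the Class III shares did not give the required vote.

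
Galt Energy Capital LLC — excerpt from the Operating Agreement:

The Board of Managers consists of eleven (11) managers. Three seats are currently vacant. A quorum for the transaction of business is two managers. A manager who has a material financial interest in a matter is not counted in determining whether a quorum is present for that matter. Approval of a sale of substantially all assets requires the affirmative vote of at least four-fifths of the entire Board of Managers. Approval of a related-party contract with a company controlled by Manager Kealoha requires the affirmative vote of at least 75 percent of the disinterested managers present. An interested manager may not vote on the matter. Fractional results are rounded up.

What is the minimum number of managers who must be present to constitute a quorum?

2

The quorum is fixed at 2.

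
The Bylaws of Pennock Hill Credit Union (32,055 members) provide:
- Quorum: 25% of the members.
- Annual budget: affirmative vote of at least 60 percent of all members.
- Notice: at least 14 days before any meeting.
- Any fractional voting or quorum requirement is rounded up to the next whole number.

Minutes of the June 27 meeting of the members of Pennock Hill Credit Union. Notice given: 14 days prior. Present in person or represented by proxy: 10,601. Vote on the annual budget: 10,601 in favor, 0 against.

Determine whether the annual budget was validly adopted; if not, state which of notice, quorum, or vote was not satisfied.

Notice: 14 days given; 14 required. Satisfied.
Quorum: 25% of 32,055 = 8,013.75, rounded up to 8,014; 10,601 present. Satisfied.
Vote: requires three-fifths of all members (32,055); 3/5 of 32055 = 19233, so 19,233 needed; 10,601 in favor. Not satisfied.

Invalid — vote requirement not satisfied.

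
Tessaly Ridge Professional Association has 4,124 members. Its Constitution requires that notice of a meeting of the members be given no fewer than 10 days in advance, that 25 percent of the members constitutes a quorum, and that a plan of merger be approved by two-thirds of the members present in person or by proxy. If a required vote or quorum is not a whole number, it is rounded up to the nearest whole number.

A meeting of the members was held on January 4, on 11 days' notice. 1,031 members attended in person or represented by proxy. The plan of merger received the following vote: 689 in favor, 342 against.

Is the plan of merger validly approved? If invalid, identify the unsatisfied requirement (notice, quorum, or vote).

Notice: 11 days given; 10 required. Satisfied.
Quorum: 25% of 4,124 = 1,031; 1,031 present. Satisfied.
Vote: requires two-thirds of those present (1,031); 2/3 of 1031 = 687.33, rounded up to 688, so 688 needed; 689 in favor. Satisfied.

Valid — all requirements satisfied.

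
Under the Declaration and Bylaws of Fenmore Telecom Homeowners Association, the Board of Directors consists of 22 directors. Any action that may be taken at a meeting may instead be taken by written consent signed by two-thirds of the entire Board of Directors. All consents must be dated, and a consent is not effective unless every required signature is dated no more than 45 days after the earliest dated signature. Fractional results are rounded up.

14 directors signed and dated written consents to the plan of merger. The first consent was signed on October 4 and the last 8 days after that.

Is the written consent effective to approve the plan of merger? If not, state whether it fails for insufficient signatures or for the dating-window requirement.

Not effective — insufficient signatures.

Signatures required: two-thirds of 22 — 2/3 of 22 = 14.67, rounded up to 15, so 15 needed; 14 signed. Insufficient.
Dating window: the latest signature is 8 days after the earliest; the limit is 45 days. Within the window.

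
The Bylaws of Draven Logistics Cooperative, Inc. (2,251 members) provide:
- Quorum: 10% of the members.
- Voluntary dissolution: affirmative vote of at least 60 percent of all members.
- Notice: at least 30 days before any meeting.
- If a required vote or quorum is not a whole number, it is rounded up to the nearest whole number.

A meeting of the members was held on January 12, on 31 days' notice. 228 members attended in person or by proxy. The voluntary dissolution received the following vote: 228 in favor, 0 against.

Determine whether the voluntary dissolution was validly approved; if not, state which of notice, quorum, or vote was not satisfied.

Notice: 31 days given; 30 required. Satisfied.
Quorum: 10% of 2,251 = 225.10, rounded up to 226; 228 present. Satisfied.
Vote: requires three-fifths of all members (2,251); 3/5 of 2251 = 1350.60, rounded up to 1351, so 1,351 needed; 228 in favor. Not satisfied.

Invalid — vote requirement not satisfied.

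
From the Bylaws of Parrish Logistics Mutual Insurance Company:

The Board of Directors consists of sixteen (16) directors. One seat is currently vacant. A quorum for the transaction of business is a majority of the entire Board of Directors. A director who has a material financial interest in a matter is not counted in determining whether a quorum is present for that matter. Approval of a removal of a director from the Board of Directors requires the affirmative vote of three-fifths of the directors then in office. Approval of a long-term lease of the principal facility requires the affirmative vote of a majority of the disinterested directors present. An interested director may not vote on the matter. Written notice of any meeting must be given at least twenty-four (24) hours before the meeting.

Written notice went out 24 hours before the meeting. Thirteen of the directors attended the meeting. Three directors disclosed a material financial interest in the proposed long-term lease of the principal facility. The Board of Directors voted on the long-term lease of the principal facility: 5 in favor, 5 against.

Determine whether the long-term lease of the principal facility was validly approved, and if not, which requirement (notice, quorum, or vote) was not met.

Notice: 24 hours given; 24 required (24 ≥ 24). Satisfied.
Quorum: 13 present, but the 3 interested directors do not count, leaving 10. Quorum is 9. Satisfied.
Vote: the long-term lease of the principal facility requires a majority of the disinterested directors present (13 − 3 = 10). A majority of 10 is 6, so 6 affirmative votes are needed; 5 voted in favor. Not satisfied.

Invalid — vote requirement not satisfied.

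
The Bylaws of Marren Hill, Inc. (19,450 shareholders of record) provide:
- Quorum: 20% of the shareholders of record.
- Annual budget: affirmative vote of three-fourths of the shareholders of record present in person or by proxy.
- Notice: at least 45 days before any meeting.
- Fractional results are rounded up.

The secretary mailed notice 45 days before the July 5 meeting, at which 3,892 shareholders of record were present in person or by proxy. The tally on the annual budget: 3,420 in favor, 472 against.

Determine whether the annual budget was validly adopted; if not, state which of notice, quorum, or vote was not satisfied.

Notice: 45 days given; 45 required. Satisfied.
Quorum: 20% of 19,450 = 3,890; 3,892 present. Satisfied.
Vote: requires three-fourths of those present (3,892); 3/4 of 3892 = 2919, so 2,919 needed; 3,420 in favor. Satisfied.

Valid — all requirements satisfied.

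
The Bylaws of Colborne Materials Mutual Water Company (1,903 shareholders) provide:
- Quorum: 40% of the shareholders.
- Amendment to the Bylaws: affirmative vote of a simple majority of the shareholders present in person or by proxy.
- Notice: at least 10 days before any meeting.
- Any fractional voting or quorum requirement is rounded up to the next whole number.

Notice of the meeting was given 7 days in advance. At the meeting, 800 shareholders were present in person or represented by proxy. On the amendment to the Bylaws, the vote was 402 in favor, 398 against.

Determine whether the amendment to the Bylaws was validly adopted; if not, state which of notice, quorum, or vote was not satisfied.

Invalid — notice requirement not satisfied.

Notice: 7 days given; 10 required. Not satisfied.
Quorum: 40% of 1,903 = 761.20, rounded up to 762; 800 present. Satisfied.
Vote: requires a majority of those present (800); a majority of 800 is 401, so 401 needed; 402 in favor. Satisfied.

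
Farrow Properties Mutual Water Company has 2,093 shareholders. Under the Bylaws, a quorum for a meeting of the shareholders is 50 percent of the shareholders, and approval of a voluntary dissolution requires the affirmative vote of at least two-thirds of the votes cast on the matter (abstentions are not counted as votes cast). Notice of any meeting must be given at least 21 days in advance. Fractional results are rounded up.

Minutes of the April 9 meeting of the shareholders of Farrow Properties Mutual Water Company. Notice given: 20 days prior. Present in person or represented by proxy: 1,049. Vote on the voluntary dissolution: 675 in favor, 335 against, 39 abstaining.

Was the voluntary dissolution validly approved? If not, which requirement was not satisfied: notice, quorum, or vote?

Notice: 20 days given; 21 required. Not satisfied.
Quorum: 50% of 2,093 = 1,046.50, rounded up to 1,047; 1,049 present. Satisfied.
Vote: requires two-thirds of the votes cast (1,049 − 39 abstaining = 1,010); 2/3 of 1010 = 673.33, rounded up to 674, so 674 needed; 675 in favor. Satisfied.

Invalid — notice requirement not satisfied.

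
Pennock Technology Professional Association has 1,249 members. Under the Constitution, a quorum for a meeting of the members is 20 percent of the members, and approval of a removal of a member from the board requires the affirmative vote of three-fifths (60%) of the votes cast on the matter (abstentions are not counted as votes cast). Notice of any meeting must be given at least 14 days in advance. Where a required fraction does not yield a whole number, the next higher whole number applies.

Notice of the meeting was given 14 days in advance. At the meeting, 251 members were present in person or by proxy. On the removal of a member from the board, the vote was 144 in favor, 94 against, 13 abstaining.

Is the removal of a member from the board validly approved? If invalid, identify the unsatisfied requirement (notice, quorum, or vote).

Notice: 14 days given; 14 required. Satisfied.
Quorum: 20% of 1,249 = 249.80, rounded up to 250; 251 present. Satisfied.
Vote: requires three-fifths of the votes cast (251 − 13 abstaining = 238); 3/5 of 238 = 142.80, rounded up to 143, so 143 needed; 144 in favor. Satisfied.

Valid — all requirements satisfied.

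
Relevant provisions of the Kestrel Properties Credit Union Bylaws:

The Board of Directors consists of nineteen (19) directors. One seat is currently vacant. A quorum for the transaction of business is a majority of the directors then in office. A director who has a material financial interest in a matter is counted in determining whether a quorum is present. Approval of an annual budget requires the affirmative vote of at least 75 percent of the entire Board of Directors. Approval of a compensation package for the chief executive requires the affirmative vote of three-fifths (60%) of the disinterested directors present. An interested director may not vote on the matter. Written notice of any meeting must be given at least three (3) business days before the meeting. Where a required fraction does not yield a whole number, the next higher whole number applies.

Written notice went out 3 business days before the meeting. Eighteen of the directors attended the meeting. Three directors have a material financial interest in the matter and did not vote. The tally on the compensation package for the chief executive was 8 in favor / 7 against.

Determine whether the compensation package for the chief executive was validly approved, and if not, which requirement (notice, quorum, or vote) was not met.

Notice: 3 business days given; 3 required (3 ≥ 3). Satisfied.
Quorum: 18 present (interested directors count toward quorum); quorum is 10. Satisfied.
Vote: the compensation package for the chief executive requires three-fifths of the disinterested directors present (18 − 3 = 15). 3/5 of 15 = 9, so 9 affirmative votes are needed; 8 voted in favor. Not satisfied.

Invalid — vote requirement not satisfied.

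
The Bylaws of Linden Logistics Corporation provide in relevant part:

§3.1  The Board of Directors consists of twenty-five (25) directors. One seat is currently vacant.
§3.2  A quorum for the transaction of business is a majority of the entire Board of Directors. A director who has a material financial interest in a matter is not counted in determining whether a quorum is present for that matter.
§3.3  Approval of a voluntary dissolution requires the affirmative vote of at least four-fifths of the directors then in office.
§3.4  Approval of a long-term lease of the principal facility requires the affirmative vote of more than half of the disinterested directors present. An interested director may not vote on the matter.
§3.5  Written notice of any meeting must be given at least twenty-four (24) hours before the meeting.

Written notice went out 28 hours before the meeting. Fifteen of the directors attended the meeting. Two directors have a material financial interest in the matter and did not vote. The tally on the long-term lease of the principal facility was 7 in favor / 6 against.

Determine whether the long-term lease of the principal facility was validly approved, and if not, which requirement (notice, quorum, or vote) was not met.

Valid — all requirements satisfied.

Notice: 28 hours given; 24 required (28 ≥ 24). Satisfied.
Quorum: 15 present, but the 2 interested directors do not count, leaving 13. Quorum is 13. Satisfied.
Vote: the long-term lease of the principal facility requires a majority of the disinterested directors present (15 − 2 = 13). A majority of 13 is 7, so 7 affirmative votes are needed; 7 voted in favor. Satisfied.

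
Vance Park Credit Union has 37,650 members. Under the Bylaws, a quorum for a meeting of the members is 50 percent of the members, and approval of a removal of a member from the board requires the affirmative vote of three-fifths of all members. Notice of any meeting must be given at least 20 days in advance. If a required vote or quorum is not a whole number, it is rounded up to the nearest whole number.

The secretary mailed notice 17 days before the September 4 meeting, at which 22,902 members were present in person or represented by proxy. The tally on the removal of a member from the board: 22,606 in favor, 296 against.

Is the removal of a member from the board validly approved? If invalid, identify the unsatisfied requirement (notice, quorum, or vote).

Invalid — notice requirement not satisfied.

Notice: 17 days given; 20 required. Not satisfied.
Quorum: 50% of 37,650 = 18,825; 22,902 present. Satisfied.
Vote: requires three-fifths of all members (37,650); 3/5 of 37650 = 22590, so 22,590 needed; 22,606 in favor. Satisfied.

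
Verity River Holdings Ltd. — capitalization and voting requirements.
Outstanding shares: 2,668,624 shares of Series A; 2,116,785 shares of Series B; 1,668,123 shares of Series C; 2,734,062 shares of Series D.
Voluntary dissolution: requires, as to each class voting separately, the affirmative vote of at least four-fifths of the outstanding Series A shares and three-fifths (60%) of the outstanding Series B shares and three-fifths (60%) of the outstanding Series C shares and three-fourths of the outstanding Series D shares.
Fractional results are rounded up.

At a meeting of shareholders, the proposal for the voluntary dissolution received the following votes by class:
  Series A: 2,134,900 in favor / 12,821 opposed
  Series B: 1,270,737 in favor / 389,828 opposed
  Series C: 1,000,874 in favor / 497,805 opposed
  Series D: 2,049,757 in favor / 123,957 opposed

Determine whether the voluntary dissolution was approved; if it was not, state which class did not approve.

Not approved — the Series D shares did not give the required vote.

Series A: 4/5 of 2668624 = 2134899.20, rounded up to 2134900; 2,134,900 required, 2,134,900 in favor — approved.
Series B: 3/5 of 2116785 = 1270071; 1,270,071 required, 1,270,737 in favor — approved.
Series C: 3/5 of 1668123 = 1000873.80, rounded up to 1000874; 1,000,874 required, 1,000,874 in favor — approved.
Series D: 3/4 of 2734062 = 2050546.50, rounded up to 2050547; 2,050,547 required, 2,049,757 in favor — not approved.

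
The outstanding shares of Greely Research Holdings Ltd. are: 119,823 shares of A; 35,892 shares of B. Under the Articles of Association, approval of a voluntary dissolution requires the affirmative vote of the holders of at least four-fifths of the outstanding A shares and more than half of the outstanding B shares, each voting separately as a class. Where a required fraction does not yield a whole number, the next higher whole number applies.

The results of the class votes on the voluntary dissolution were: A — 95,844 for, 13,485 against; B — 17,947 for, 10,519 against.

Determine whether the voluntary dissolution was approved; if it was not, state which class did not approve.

A: 4/5 of 119823 = 95858.40, rounded up to 95859; 95,859 required, 95,844 in favor — not approved.
B: a majority of 35892 is 17947; 17,947 required, 17,947 in favor — approved.

Not approved — the A shares did not give the required vote.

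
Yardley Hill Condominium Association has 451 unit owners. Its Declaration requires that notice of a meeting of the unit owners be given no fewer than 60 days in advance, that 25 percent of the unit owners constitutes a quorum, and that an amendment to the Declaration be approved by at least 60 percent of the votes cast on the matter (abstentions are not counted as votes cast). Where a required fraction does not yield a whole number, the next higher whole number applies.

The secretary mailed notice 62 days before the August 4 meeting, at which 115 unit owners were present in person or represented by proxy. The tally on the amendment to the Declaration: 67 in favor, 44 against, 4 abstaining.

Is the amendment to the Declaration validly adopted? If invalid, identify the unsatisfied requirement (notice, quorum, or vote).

Valid — all requirements satisfied.

Notice: 62 days given; 60 required. Satisfied.
Quorum: 25% of 451 = 112.75, rounded up to 113; 115 present. Satisfied.
Vote: requires three-fifths of the votes cast (115 − 4 abstaining = 111); 3/5 of 111 = 66.60, rounded up to 67, so 67 needed; 67 in favor. Satisfied.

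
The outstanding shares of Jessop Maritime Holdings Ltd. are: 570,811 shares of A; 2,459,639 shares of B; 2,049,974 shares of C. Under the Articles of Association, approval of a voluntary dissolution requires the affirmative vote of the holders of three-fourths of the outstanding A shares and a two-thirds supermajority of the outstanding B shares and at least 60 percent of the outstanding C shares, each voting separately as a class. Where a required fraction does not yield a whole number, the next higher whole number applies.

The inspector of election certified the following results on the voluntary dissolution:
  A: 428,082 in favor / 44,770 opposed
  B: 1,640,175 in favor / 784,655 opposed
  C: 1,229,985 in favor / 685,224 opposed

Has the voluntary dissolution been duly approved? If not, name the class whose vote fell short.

A: 3/4 of 570811 = 428108.25, rounded up to 428109; 428,109 required, 428,082 in favor — not approved.
B: 2/3 of 2459639 = 1639759.33, rounded up to 1639760; 1,639,760 required, 1,640,175 in favor — approved.
C: 3/5 of 2049974 = 1229984.40, rounded up to 1229985; 1,229,985 required, 1,229,985 in favor — approved.

Not approved — the A shares did not give the required vote.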